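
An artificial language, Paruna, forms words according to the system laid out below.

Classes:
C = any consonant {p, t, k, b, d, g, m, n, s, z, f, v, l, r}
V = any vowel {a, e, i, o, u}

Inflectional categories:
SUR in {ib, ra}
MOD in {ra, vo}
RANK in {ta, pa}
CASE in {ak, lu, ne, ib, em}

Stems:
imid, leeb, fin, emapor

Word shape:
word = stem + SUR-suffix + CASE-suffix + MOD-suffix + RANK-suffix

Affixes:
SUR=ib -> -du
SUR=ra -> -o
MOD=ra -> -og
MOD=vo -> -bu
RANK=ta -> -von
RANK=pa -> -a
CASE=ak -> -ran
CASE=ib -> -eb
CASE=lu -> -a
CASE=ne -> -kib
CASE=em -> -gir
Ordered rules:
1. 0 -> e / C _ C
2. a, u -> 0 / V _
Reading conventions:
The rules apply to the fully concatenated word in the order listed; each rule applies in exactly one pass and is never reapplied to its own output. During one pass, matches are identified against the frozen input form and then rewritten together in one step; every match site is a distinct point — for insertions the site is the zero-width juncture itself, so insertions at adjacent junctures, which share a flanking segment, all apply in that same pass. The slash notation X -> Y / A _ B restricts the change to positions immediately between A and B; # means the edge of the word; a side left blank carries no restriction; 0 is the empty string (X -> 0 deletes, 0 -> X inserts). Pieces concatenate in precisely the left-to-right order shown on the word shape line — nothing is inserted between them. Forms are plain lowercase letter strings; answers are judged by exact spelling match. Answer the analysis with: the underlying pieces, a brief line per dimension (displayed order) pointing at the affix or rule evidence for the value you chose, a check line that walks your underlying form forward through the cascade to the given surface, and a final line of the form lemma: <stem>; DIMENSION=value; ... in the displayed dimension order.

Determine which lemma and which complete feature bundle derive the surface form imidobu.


underlying: imid-o-a-bu-a
SUR=ra - signalled by the affix -o
MOD=vo - signalled by the affix -bu
RANK=pa - signalled by the affix -a
CASE=lu - signalled by the affix -a
check: imidoabua -> imidoabua -> imidobu
lemma: imid; SUR=ra; MOD=vo; RANK=pa; CASE=lu


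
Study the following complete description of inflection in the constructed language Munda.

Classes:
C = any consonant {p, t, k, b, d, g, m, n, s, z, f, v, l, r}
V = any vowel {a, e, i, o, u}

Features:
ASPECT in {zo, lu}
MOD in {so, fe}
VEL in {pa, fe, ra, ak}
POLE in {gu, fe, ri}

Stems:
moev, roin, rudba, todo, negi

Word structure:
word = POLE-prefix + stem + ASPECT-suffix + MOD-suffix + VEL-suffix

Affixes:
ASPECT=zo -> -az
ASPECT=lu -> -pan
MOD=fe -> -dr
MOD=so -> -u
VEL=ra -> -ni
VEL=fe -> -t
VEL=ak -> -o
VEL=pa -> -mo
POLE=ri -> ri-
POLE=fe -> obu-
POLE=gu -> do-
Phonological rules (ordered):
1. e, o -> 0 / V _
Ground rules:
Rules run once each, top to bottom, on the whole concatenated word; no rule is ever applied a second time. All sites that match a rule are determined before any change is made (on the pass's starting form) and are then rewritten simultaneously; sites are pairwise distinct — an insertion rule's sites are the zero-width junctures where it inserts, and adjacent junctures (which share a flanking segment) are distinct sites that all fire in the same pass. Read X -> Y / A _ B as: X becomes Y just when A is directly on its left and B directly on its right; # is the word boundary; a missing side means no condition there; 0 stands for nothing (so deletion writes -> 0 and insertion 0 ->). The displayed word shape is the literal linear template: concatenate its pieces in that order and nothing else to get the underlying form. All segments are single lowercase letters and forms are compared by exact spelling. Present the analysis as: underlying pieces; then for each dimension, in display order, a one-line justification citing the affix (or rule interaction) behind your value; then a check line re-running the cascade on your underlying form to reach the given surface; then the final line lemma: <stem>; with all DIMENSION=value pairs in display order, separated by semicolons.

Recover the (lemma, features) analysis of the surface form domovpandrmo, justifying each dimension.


underlying: do-moev-pan-dr-mo
ASPECT=lu - signalled by the affix -pan
MOD=fe - signalled by the affix -dr
VEL=pa - signalled by the affix -mo
POLE=gu - signalled by the affix do-
check: domoevpandrmo -> domovpandrmo
lemma: moev; ASPECT=lu; MOD=fe; VEL=pa; POLE=gu


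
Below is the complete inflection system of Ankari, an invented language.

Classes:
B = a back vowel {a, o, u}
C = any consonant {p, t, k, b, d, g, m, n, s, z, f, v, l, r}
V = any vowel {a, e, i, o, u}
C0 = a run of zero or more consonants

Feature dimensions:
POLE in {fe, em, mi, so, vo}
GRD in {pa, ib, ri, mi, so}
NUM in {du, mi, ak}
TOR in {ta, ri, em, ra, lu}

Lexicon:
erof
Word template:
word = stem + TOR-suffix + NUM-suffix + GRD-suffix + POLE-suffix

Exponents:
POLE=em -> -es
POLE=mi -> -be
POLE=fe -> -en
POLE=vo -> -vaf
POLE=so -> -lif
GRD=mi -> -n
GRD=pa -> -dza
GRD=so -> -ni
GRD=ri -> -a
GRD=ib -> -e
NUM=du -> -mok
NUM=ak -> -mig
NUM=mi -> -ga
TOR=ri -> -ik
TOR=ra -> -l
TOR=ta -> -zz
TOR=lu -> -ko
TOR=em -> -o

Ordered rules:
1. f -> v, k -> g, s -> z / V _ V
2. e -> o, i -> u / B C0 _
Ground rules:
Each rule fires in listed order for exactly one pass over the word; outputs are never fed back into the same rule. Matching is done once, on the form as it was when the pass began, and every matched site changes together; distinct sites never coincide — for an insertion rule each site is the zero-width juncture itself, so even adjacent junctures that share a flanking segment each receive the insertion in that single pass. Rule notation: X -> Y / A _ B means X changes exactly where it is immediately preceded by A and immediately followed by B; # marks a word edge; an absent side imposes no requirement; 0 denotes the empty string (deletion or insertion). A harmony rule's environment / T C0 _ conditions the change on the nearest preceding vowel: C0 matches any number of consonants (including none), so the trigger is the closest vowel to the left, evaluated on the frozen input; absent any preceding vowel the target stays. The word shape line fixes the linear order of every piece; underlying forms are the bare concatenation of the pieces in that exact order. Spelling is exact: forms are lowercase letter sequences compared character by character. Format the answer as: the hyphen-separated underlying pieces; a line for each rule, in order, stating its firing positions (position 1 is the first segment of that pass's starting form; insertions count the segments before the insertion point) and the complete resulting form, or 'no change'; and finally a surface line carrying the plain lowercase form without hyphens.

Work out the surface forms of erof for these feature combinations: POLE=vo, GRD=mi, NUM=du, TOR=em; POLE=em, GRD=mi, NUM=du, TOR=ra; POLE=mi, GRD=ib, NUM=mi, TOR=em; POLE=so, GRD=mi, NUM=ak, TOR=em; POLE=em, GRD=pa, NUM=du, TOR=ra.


cell POLE=vo, GRD=mi, NUM=du, TOR=em:
underlying: erof-o-mok-n-vaf
1. f -> v, k -> g, s -> z / V _ V: fires at position(s) 4: erovomoknvaf
2. e -> o, i -> u / B C0 _: no change
surface: erovomoknvaf

cell POLE=em, GRD=mi, NUM=du, TOR=ra:
underlying: erof-l-mok-n-es
1. f -> v, k -> g, s -> z / V _ V: no change
2. e -> o, i -> u / B C0 _: fires at position(s) 10: eroflmoknos
surface: eroflmoknos

cell POLE=mi, GRD=ib, NUM=mi, TOR=em:
underlying: erof-o-ga-e-be
1. f -> v, k -> g, s -> z / V _ V: fires at position(s) 4: erovogaebe
2. e -> o, i -> u / B C0 _: fires at position(s) 8: erovogaobe
surface: erovogaobe

cell POLE=so, GRD=mi, NUM=ak, TOR=em:
underlying: erof-o-mig-n-lif
1. f -> v, k -> g, s -> z / V _ V: fires at position(s) 4: erovomignlif
2. e -> o, i -> u / B C0 _: fires at position(s) 7: erovomugnlif
surface: erovomugnlif

cell POLE=em, GRD=pa, NUM=du, TOR=ra:
underlying: erof-l-mok-dza-es
1. f -> v, k -> g, s -> z / V _ V: no change
2. e -> o, i -> u / B C0 _: fires at position(s) 12: eroflmokdzaos
surface: eroflmokdzaos


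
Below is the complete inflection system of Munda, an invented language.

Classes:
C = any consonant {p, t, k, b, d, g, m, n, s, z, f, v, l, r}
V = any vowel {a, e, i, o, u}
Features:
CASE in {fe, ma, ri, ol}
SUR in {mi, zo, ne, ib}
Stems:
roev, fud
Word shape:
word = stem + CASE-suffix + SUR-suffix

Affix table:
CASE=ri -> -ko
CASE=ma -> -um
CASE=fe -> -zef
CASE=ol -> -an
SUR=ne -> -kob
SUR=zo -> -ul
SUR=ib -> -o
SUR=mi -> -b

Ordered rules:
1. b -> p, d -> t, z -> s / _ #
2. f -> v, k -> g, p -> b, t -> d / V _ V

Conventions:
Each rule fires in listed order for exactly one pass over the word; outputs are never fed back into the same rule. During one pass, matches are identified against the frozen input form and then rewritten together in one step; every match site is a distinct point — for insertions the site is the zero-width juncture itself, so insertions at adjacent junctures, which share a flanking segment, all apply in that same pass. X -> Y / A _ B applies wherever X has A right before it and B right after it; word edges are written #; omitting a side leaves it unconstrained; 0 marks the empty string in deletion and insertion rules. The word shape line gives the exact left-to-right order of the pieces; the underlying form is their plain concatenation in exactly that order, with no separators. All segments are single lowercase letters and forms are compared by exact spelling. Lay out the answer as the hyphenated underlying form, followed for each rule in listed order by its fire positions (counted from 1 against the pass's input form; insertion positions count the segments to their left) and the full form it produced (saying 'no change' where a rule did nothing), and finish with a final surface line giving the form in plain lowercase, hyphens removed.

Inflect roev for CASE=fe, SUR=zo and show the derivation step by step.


underlying: roev-zef-ul
1. b -> p, d -> t, z -> s / _ #: no change
2. f -> v, k -> g, p -> b, t -> d / V _ V: fires at position(s) 7: roevzevul
surface: roevzevul


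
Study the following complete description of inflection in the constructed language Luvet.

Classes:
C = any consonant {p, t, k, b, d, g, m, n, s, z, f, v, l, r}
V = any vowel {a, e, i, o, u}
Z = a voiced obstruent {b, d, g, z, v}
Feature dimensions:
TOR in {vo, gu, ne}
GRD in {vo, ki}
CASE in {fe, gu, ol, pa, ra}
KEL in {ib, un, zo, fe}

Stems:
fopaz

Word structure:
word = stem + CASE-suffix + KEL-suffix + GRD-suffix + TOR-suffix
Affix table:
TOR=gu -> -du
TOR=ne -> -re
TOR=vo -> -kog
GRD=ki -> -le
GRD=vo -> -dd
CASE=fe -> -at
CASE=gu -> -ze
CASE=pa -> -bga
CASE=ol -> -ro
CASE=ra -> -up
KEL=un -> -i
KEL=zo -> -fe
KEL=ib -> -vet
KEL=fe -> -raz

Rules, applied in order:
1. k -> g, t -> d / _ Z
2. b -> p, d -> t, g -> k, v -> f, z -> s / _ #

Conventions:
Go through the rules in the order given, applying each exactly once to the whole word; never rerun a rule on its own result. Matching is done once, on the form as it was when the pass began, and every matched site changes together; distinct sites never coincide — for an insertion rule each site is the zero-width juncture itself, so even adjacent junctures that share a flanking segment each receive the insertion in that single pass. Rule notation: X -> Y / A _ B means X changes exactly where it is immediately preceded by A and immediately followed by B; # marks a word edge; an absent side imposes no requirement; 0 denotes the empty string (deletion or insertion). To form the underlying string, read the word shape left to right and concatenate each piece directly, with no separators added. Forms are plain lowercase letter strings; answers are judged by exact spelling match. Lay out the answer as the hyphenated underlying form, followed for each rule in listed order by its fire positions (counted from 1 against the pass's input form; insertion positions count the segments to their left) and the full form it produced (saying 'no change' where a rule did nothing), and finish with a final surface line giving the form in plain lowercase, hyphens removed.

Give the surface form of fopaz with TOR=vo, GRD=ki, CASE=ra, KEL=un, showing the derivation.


underlying: fopaz-up-i-le-kog
1. k -> g, t -> d / _ Z: no change
2. b -> p, d -> t, g -> k, v -> f, z -> s / _ #: fires at position(s) 13: fopazupilekok
surface: fopazupilekok


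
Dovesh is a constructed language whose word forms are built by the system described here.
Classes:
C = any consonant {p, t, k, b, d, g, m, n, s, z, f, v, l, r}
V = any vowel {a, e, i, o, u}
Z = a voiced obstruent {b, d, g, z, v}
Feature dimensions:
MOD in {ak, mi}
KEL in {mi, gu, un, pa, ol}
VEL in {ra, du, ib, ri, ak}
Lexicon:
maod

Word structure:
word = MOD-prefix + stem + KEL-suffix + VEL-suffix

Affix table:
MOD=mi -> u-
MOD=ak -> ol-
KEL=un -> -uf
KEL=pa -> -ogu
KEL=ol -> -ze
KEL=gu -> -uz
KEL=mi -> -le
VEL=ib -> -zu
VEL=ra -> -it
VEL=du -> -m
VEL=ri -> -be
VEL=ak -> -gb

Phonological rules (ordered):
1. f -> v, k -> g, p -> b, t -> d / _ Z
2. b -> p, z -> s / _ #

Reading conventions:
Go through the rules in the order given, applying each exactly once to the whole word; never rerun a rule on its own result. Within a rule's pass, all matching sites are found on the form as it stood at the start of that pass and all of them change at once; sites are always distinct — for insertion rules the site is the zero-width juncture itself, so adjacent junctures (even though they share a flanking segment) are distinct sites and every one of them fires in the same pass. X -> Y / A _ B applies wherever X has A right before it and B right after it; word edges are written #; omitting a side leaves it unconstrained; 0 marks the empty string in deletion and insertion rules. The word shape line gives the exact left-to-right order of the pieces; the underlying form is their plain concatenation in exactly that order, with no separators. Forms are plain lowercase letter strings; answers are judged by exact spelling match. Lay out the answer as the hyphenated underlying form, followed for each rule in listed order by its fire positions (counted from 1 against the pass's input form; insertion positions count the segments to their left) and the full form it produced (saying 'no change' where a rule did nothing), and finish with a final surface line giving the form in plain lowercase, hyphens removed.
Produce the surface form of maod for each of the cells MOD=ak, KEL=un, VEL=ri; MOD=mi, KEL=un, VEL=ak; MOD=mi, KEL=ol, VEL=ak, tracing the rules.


cell MOD=ak, KEL=un, VEL=ri:
underlying: ol-maod-uf-be
1. f -> v, k -> g, p -> b, t -> d / _ Z: fires at position(s) 8: olmaoduvbe
2. b -> p, z -> s / _ #: no change
surface: olmaoduvbe

cell MOD=mi, KEL=un, VEL=ak:
underlying: u-maod-uf-gb
1. f -> v, k -> g, p -> b, t -> d / _ Z: fires at position(s) 7: umaoduvgb
2. b -> p, z -> s / _ #: fires at position(s) 9: umaoduvgp
surface: umaoduvgp

cell MOD=mi, KEL=ol, VEL=ak:
underlying: u-maod-ze-gb
1. f -> v, k -> g, p -> b, t -> d / _ Z: no change
2. b -> p, z -> s / _ #: fires at position(s) 9: umaodzegp
surface: umaodzegp


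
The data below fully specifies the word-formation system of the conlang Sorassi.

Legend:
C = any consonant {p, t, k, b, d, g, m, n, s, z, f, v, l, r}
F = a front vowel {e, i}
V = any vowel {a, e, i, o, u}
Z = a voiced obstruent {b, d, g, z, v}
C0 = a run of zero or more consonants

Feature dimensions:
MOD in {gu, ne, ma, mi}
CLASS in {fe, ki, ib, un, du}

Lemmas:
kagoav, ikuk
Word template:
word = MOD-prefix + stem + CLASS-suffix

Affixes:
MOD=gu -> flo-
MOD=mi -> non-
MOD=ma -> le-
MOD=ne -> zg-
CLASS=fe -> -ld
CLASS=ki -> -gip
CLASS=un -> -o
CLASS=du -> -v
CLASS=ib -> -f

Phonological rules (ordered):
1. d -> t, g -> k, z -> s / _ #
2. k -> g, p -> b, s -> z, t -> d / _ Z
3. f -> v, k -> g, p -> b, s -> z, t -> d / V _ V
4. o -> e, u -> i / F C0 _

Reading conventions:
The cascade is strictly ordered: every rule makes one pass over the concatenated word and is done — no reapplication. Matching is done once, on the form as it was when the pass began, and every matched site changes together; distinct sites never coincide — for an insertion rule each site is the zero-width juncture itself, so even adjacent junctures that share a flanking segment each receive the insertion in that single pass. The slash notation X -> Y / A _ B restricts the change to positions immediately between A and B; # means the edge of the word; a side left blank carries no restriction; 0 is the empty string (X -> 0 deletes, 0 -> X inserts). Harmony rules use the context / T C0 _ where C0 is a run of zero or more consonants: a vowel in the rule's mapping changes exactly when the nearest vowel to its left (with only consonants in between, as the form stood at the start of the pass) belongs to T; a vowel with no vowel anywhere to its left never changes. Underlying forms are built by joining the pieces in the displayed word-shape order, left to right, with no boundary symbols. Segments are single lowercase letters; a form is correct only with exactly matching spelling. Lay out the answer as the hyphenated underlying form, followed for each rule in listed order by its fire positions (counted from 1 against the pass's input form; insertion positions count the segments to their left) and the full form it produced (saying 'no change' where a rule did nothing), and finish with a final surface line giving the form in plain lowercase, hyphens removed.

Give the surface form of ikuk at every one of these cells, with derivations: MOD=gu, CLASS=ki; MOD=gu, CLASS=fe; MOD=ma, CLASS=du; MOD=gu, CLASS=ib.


cell MOD=gu, CLASS=ki:
underlying: flo-ikuk-gip
1. d -> t, g -> k, z -> s / _ #: no change
2. k -> g, p -> b, s -> z, t -> d / _ Z: fires at position(s) 7: floikuggip
3. f -> v, k -> g, p -> b, s -> z, t -> d / V _ V: fires at position(s) 5: floiguggip
4. o -> e, u -> i / F C0 _: fires at position(s) 6: floigiggip
surface: floigiggip

cell MOD=gu, CLASS=fe:
underlying: flo-ikuk-ld
1. d -> t, g -> k, z -> s / _ #: fires at position(s) 9: floikuklt
2. k -> g, p -> b, s -> z, t -> d / _ Z: no change
3. f -> v, k -> g, p -> b, s -> z, t -> d / V _ V: fires at position(s) 5: floiguklt
4. o -> e, u -> i / F C0 _: fires at position(s) 6: floigiklt
surface: floigiklt

cell MOD=ma, CLASS=du:
underlying: le-ikuk-v
1. d -> t, g -> k, z -> s / _ #: no change
2. k -> g, p -> b, s -> z, t -> d / _ Z: fires at position(s) 6: leikugv
3. f -> v, k -> g, p -> b, s -> z, t -> d / V _ V: fires at position(s) 4: leigugv
4. o -> e, u -> i / F C0 _: fires at position(s) 5: leigigv
surface: leigigv

cell MOD=gu, CLASS=ib:
underlying: flo-ikuk-f
1. d -> t, g -> k, z -> s / _ #: no change
2. k -> g, p -> b, s -> z, t -> d / _ Z: no change
3. f -> v, k -> g, p -> b, s -> z, t -> d / V _ V: fires at position(s) 5: floigukf
4. o -> e, u -> i / F C0 _: fires at position(s) 6: floigikf
surface: floigikf


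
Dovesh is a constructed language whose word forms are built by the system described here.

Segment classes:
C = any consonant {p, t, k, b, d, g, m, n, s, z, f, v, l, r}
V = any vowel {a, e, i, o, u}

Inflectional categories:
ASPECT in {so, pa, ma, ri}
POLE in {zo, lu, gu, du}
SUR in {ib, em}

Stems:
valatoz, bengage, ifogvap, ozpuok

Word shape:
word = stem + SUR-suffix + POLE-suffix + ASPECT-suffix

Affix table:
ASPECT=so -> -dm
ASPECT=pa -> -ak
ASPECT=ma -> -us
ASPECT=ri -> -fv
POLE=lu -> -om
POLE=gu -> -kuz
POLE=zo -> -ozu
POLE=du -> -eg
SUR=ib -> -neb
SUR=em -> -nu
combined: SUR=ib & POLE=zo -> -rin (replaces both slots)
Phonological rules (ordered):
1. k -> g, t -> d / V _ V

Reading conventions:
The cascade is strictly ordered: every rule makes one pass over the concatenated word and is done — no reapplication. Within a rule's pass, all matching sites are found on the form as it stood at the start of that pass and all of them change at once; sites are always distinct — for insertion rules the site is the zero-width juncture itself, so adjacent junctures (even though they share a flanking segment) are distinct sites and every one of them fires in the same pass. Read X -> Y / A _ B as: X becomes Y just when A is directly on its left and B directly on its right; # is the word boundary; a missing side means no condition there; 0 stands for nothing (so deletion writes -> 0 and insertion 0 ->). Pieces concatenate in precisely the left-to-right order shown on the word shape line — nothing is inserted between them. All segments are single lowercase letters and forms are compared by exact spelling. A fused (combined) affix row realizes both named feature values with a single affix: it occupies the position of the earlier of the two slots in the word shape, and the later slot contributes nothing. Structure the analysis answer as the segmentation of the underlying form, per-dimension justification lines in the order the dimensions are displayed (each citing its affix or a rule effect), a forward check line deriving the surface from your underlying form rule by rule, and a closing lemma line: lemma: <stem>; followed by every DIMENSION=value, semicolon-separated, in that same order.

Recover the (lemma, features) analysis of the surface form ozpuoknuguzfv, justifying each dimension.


underlying: ozpuok-nu-kuz-fv
ASPECT=ri - signalled by the affix -fv
POLE=gu - signalled by the affix -kuz
SUR=em - signalled by the affix -nu
check: ozpuoknukuzfv -> ozpuoknuguzfv
lemma: ozpuok; ASPECT=ri; POLE=gu; SUR=em


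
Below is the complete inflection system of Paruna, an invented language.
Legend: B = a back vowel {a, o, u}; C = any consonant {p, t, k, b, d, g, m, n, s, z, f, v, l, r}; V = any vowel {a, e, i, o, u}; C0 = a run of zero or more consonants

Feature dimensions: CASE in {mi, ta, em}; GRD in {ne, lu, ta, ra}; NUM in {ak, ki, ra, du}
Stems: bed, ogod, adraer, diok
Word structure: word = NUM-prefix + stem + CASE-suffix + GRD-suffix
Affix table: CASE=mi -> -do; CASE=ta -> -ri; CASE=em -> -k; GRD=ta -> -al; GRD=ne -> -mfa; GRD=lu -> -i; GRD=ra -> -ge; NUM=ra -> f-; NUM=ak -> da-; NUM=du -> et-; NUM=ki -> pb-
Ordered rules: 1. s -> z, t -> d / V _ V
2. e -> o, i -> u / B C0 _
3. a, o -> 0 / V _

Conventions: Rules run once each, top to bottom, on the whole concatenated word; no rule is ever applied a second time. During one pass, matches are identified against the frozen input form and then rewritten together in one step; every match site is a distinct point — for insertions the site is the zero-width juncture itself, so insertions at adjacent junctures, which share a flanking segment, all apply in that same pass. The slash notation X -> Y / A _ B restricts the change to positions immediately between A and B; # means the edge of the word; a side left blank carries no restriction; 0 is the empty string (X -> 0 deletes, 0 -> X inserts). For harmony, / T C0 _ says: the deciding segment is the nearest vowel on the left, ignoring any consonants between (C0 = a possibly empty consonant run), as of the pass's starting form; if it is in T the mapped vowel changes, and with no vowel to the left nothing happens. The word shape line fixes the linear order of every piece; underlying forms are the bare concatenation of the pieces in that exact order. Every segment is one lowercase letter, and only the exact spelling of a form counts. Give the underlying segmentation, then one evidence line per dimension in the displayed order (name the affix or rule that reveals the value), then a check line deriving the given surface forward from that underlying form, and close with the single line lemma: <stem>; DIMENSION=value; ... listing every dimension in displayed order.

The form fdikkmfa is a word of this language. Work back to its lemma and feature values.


underlying: f-diok-k-mfa
CASE=em - signalled by the affix -k
GRD=ne - signalled by the affix -mfa
NUM=ra - signalled by the affix f-
check: fdiokkmfa -> fdiokkmfa -> fdiokkmfa -> fdikkmfa
lemma: diok; CASE=em; GRD=ne; NUM=ra


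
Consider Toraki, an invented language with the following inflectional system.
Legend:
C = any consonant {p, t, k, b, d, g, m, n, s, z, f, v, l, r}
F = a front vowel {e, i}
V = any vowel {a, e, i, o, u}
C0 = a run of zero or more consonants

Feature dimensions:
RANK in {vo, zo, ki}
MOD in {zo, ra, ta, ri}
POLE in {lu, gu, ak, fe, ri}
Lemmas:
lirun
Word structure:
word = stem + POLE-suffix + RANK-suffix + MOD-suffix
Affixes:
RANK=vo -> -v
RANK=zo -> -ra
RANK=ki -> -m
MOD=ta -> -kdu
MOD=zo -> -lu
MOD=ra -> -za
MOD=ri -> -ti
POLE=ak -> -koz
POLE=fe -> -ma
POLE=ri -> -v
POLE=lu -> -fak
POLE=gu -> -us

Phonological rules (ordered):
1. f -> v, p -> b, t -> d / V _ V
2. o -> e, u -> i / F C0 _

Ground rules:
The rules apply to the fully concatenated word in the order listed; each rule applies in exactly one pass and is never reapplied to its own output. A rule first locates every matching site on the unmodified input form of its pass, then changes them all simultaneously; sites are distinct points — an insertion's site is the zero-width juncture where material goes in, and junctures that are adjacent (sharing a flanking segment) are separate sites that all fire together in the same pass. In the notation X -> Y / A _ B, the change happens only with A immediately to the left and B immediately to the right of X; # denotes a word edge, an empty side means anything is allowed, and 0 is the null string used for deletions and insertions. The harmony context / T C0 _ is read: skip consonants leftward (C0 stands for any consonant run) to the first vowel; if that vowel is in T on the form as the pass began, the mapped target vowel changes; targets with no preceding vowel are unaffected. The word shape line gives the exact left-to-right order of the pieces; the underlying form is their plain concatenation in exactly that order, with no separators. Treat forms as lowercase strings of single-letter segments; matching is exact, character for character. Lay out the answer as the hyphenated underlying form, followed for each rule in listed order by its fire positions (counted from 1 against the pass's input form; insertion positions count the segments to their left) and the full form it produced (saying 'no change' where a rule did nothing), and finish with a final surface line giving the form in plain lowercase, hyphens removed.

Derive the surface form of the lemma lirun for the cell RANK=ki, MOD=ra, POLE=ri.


underlying: lirun-v-m-za
1. f -> v, p -> b, t -> d / V _ V: no change
2. o -> e, u -> i / F C0 _: fires at position(s) 4: lirinvmza
surface: lirinvmza


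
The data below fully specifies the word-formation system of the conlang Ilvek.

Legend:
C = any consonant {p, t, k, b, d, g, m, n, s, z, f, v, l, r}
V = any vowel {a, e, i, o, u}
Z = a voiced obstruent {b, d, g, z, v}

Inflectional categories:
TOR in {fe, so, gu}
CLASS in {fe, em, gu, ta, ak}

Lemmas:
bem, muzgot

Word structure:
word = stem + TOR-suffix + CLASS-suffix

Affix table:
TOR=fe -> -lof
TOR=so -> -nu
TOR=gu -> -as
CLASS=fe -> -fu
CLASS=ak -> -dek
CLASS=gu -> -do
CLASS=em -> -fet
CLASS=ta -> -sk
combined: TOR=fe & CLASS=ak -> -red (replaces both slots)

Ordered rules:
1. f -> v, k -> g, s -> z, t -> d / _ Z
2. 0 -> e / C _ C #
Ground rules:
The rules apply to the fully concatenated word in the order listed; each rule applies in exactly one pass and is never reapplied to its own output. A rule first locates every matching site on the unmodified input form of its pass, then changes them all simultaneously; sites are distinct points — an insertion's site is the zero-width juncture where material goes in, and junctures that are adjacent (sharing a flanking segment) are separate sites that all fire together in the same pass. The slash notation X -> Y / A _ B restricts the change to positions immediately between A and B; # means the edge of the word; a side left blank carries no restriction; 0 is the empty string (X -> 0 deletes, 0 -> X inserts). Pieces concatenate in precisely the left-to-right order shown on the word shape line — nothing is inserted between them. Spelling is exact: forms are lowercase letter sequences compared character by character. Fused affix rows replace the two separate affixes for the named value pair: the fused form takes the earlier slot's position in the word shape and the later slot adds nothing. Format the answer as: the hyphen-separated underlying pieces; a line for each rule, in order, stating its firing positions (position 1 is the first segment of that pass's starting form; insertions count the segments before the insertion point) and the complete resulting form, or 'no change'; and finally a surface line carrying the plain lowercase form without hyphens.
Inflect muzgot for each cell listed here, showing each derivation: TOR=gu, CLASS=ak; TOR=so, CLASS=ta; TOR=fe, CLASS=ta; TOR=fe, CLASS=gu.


cell TOR=gu, CLASS=ak:
underlying: muzgot-as-dek
1. f -> v, k -> g, s -> z, t -> d / _ Z: fires at position(s) 8: muzgotazdek
2. 0 -> e / C _ C #: no change
surface: muzgotazdek

cell TOR=so, CLASS=ta:
underlying: muzgot-nu-sk
1. f -> v, k -> g, s -> z, t -> d / _ Z: no change
2. 0 -> e / C _ C #: inserts after position(s) 9: muzgotnusek
surface: muzgotnusek

cell TOR=fe, CLASS=ta:
underlying: muzgot-lof-sk
1. f -> v, k -> g, s -> z, t -> d / _ Z: no change
2. 0 -> e / C _ C #: inserts after position(s) 10: muzgotlofsek
surface: muzgotlofsek

cell TOR=fe, CLASS=gu:
underlying: muzgot-lof-do
1. f -> v, k -> g, s -> z, t -> d / _ Z: fires at position(s) 9: muzgotlovdo
2. 0 -> e / C _ C #: no change
surface: muzgotlovdo


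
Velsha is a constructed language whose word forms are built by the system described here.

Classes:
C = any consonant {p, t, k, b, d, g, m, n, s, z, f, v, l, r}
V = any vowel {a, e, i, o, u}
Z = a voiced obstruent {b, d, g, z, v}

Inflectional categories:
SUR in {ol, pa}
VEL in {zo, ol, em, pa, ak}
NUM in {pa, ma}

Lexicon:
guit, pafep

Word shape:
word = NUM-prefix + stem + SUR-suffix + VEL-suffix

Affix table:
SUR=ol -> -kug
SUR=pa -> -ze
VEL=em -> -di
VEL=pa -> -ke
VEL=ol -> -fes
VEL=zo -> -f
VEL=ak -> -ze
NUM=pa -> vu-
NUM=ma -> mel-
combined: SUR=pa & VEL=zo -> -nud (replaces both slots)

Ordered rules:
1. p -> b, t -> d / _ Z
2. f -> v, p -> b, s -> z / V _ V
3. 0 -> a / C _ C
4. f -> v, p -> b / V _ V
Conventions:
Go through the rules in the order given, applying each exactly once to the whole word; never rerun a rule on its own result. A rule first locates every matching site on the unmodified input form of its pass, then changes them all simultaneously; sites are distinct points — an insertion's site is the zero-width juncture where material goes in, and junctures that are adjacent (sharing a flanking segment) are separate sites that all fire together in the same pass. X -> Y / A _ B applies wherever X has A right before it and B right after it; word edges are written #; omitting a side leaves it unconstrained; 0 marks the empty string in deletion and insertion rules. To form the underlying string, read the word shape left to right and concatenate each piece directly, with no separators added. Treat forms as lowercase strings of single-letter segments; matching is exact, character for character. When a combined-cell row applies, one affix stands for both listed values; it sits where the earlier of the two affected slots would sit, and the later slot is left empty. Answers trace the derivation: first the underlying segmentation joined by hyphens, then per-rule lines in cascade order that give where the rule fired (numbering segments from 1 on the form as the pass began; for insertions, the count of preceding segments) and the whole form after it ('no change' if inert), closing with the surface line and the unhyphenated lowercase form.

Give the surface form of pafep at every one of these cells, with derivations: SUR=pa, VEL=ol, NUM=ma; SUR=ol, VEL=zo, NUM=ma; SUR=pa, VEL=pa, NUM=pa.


cell SUR=pa, VEL=ol, NUM=ma:
underlying: mel-pafep-ze-fes
1. p -> b, t -> d / _ Z: fires at position(s) 8: melpafebzefes
2. f -> v, p -> b, s -> z / V _ V: fires at position(s) 6, 11: melpavebzeves
3. 0 -> a / C _ C: inserts after position(s) 3, 8: melapavebazeves
4. f -> v, p -> b / V _ V: fires at position(s) 5: melabavebazeves
surface: melabavebazeves

cell SUR=ol, VEL=zo, NUM=ma:
underlying: mel-pafep-kug-f
1. p -> b, t -> d / _ Z: no change
2. f -> v, p -> b, s -> z / V _ V: fires at position(s) 6: melpavepkugf
3. 0 -> a / C _ C: inserts after position(s) 3, 8, 11: melapavepakugaf
4. f -> v, p -> b / V _ V: fires at position(s) 5, 9: melabavebakugaf
surface: melabavebakugaf

cell SUR=pa, VEL=pa, NUM=pa:
underlying: vu-pafep-ze-ke
1. p -> b, t -> d / _ Z: fires at position(s) 7: vupafebzeke
2. f -> v, p -> b, s -> z / V _ V: fires at position(s) 3, 5: vubavebzeke
3. 0 -> a / C _ C: inserts after position(s) 7: vubavebazeke
4. f -> v, p -> b / V _ V: no change
surface: vubavebazeke


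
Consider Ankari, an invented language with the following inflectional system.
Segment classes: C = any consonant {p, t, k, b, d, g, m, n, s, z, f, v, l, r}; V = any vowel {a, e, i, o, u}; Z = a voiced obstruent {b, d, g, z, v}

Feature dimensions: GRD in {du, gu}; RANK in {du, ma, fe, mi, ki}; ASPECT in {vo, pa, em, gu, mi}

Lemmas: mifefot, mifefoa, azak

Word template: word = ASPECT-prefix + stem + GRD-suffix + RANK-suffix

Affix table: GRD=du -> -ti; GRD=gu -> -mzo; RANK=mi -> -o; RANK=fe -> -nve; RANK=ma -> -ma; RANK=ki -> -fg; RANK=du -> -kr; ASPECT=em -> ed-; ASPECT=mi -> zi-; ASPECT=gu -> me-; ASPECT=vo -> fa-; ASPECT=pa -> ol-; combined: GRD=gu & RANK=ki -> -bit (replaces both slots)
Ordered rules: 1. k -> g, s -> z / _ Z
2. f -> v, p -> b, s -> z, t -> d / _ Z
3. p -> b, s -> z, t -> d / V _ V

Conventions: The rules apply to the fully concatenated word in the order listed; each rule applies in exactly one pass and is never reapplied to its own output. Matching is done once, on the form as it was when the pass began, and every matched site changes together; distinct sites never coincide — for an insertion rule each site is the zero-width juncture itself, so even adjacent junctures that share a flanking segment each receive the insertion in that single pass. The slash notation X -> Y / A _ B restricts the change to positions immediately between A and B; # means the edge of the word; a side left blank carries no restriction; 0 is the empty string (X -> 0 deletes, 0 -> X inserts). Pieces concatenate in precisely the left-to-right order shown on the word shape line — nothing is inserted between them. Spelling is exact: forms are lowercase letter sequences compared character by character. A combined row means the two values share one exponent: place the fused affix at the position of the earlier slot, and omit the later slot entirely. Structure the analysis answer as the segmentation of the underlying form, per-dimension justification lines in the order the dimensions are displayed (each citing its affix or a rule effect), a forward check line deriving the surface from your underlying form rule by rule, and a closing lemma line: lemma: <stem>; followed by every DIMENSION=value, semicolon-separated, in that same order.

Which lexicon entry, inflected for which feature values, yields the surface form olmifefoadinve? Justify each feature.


underlying: ol-mifefoa-ti-nve
GRD=du - signalled by the affix -ti
RANK=fe - signalled by the affix -nve
ASPECT=pa - signalled by the affix ol-
check: olmifefoatinve -> olmifefoatinve -> olmifefoatinve -> olmifefoadinve
lemma: mifefoa; GRD=du; RANK=fe; ASPECT=pa


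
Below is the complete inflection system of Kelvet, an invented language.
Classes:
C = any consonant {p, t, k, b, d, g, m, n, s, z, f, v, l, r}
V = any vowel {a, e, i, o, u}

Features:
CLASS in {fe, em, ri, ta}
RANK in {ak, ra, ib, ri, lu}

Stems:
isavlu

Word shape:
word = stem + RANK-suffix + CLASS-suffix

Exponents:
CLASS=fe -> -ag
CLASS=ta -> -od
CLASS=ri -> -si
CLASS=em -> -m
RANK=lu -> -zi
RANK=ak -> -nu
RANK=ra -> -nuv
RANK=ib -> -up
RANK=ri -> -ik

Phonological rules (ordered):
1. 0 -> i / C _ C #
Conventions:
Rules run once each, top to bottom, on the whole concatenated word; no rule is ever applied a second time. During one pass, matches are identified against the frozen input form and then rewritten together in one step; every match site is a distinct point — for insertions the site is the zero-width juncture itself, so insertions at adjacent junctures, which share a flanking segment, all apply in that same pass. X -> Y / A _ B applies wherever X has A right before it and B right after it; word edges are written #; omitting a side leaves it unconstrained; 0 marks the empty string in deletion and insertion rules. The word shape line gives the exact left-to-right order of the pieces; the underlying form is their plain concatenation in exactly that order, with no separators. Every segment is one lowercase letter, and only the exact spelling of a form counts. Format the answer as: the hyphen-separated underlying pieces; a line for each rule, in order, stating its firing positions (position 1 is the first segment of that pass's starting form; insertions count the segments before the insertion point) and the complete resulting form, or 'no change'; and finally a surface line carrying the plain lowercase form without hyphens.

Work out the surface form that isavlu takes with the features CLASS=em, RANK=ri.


underlying: isavlu-ik-m
1. 0 -> i / C _ C #: inserts after position(s) 8: isavluikim
surface: isavluikim


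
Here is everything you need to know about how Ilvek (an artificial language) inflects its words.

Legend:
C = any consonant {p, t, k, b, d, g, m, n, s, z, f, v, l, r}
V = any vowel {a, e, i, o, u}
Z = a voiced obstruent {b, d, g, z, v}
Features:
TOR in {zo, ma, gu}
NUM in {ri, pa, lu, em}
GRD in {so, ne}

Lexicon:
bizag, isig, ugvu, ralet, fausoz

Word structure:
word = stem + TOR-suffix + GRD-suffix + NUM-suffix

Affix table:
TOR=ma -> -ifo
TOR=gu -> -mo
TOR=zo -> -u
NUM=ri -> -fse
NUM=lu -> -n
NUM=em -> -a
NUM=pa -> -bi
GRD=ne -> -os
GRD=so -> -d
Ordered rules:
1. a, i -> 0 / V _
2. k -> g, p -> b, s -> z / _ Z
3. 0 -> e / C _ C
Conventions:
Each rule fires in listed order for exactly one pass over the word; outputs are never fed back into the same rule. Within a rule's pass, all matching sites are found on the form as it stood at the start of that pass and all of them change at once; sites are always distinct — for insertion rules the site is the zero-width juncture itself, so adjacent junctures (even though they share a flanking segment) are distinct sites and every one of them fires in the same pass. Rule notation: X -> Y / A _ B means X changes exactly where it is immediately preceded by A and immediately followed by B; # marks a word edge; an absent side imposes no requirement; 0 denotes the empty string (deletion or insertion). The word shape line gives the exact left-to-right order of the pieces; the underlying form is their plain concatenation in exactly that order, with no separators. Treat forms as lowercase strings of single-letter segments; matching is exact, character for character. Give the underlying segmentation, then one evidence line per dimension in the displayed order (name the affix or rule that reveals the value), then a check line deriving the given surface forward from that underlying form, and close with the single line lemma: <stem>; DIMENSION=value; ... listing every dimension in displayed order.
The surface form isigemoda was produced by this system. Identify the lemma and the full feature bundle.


underlying: isig-mo-d-a
TOR=gu - signalled by the affix -mo
NUM=em - signalled by the affix -a
GRD=so - signalled by the affix -d
check: isigmoda -> isigmoda -> isigmoda -> isigemoda
lemma: isig; TOR=gu; NUM=em; GRD=so


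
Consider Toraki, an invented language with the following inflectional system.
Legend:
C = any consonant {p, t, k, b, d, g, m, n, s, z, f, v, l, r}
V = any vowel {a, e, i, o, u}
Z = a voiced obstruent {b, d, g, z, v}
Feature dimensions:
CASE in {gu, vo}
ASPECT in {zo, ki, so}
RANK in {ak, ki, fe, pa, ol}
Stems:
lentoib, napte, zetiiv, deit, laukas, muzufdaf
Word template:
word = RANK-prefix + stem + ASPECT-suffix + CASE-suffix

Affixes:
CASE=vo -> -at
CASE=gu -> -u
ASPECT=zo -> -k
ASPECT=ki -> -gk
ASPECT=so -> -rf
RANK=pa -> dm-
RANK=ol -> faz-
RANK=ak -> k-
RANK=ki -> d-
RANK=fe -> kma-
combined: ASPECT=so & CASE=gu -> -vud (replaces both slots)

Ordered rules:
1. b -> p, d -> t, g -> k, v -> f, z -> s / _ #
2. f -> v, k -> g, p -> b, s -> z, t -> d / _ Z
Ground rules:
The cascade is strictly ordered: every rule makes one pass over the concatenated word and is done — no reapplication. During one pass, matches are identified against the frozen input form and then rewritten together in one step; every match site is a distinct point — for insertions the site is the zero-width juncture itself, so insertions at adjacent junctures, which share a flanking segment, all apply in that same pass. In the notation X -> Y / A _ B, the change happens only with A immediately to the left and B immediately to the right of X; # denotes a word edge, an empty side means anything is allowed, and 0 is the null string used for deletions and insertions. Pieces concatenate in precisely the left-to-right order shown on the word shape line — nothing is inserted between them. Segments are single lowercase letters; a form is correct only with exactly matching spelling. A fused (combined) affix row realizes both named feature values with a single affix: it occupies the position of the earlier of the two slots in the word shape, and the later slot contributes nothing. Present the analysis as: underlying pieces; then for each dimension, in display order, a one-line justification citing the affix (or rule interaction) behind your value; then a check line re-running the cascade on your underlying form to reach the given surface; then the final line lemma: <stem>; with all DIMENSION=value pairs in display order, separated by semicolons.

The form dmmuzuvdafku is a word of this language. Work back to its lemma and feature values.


underlying: dm-muzufdaf-k-u
CASE=gu - signalled by the affix -u
ASPECT=zo - signalled by the affix -k
RANK=pa - signalled by the affix dm-
check: dmmuzufdafku -> dmmuzufdafku -> dmmuzuvdafku
lemma: muzufdaf; CASE=gu; ASPECT=zo; RANK=pa
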